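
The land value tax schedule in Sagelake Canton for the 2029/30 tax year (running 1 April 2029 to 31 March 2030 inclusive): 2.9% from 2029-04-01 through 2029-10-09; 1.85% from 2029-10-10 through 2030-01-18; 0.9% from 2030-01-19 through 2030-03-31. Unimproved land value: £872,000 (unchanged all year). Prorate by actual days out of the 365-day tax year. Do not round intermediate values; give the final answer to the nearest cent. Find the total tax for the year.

£19,314.20

2029-04-01 to 2029-10-09: 192 days at 2.9% → £872,000 × 2.9% × 192/365 = £13,302.1808
2029-10-10 to 2030-01-18: 101 days at 1.85% → £872,000 × 1.85% × 101/365 = £4,463.9233
2030-01-19 to 2030-03-31: 72 days at 0.9% → £872,000 × 0.9% × 72/365 = £1,548.0986
Total = £19,314.2027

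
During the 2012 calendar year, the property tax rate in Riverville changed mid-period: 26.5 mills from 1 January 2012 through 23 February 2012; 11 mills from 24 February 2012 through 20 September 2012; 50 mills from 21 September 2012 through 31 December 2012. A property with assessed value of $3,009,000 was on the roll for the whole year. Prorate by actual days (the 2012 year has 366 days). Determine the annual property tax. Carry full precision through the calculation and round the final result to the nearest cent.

1 January – 23 February 2012: 54 days at 26.5 mills → $3,009,000 × 2.65% × 54/366 = $11,764.6967
24 February – 20 September 2012: 210 days at 11 mills → $3,009,000 × 1.1% × 210/366 = $18,991.2295
21 September – 31 December 2012: 102 days at 50 mills → $3,009,000 × 5% × 102/366 = $41,928.6885
Total = $72,684.6148

$72,684.61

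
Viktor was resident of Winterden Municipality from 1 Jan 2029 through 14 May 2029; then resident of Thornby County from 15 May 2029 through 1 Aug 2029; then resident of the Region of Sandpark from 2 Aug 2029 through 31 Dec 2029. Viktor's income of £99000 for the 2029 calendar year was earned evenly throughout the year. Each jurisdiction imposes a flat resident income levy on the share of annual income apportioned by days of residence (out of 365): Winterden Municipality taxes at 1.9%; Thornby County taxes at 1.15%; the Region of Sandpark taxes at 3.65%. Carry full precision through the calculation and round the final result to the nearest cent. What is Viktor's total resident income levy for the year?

£2441.77

Winterden Municipality, 1 Jan – 14 May 2029: 134 days → £99000 × 1.9% × 134/365 = £690.5589
Thornby County, 15 May – 1 Aug 2029: 79 days → £99000 × 1.15% × 79/365 = £246.4151
The Region of Sandpark, 2 Aug – 31 Dec 2029: 152 days → £99000 × 3.65% × 152/365 = £1504.8000
Total = £2441.7740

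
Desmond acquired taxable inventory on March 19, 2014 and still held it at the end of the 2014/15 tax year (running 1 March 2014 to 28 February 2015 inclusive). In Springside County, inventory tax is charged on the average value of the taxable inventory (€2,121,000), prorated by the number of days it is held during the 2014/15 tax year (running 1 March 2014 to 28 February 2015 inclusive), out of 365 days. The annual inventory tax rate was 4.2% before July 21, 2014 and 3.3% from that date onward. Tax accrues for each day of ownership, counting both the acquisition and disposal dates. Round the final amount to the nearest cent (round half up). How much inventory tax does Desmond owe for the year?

€73,026.32

March 19 – July 20, 2014: 124 days at 4.2% → €2,121,000 × 4.2% × 124/365 = €30,263.4740
July 21, 2014 – February 28, 2015: 223 days at 3.3% → €2,121,000 × 3.3% × 223/365 = €42,762.8466
Total = €73,026.3205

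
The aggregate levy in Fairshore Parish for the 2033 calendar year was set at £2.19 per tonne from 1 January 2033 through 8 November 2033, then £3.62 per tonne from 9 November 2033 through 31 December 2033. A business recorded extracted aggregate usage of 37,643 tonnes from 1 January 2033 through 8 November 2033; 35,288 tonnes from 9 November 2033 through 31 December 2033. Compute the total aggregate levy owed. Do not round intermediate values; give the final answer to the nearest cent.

1 January – 8 November 2033: 37,643 tonnes at £2.19/tonne → £82438.17
9 November – 31 December 2033: 35,288 tonnes at £3.62/tonne → £127742.56

£210180.73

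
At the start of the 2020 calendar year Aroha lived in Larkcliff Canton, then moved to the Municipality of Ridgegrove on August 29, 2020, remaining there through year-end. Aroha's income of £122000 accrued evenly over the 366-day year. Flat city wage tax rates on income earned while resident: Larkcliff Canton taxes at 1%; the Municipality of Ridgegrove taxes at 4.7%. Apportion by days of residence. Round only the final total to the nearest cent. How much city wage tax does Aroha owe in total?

£2761.67

Larkcliff Canton, January 1 – August 28, 2020: 241 days → £122000 × 1% × 241/366 = £803.3333
The Municipality of Ridgegrove, August 29 – December 31, 2020: 125 days → £122000 × 4.7% × 125/366 = £1958.3333
Total = £2761.6667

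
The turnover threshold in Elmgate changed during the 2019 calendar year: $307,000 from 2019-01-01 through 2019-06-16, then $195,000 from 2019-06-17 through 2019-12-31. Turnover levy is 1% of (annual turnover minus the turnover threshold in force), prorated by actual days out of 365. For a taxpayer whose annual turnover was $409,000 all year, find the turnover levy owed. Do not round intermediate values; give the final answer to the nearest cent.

$1,627.56

2019-01-01 to 2019-06-16: 167 days, exemption $307,000 → ($409,000 − $307,000) × 1% × 167/365 = $466.6849
2019-06-17 to 2019-12-31: 198 days, exemption $195,000 → ($409,000 − $195,000) × 1% × 198/365 = $1,160.8767
Total = $1,627.5616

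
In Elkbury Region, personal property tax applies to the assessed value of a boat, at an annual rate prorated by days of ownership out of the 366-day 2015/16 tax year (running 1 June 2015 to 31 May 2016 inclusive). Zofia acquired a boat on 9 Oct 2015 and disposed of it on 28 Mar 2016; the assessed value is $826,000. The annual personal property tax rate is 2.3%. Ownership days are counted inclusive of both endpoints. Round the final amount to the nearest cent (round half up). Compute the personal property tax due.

$8,928.02

Days held (9 Oct 2015 – 28 Mar 2016): 172 out of 366
Tax = $826,000 × 2.3% × 172/366 = $8,928.0219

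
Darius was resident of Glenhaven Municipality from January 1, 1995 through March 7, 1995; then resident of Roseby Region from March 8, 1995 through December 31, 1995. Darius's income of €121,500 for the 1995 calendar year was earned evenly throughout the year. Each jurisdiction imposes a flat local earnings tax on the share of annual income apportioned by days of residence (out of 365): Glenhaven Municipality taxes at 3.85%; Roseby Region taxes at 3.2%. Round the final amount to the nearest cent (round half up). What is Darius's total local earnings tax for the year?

€4,030.80

Glenhaven Municipality, January 1 – March 7, 1995: 66 days → €121,500 × 3.85% × 66/365 = €845.8397
Roseby Region, March 8 – December 31, 1995: 299 days → €121,500 × 3.2% × 299/365 = €3,184.9644
Total = €4,030.8041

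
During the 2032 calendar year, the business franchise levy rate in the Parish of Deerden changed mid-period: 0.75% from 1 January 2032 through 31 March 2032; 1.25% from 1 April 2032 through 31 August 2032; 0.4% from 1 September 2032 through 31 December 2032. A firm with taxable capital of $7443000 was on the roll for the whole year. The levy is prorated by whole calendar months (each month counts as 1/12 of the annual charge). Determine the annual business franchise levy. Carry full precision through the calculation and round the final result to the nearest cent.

$62645.25

1 January – 31 March 2032: 3 months at 0.75% → $7443000 × 0.75% × 3/12 = $13955.6250
1 April – 31 August 2032: 5 months at 1.25% → $7443000 × 1.25% × 5/12 = $38765.6250
1 September – 31 December 2032: 4 months at 0.4% → $7443000 × 0.4% × 4/12 = $9924.0000
Total = $62645.2500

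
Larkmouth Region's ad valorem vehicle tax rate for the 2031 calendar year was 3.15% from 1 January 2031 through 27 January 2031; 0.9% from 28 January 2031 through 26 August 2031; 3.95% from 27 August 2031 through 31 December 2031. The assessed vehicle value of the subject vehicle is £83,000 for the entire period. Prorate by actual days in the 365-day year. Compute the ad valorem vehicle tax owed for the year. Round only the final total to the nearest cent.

£1,765.97

1 January – 27 January 2031: 27 days at 3.15% → £83,000 × 3.15% × 27/365 = £193.4014
28 January – 26 August 2031: 211 days at 0.9% → £83,000 × 0.9% × 211/365 = £431.8274
27 August – 31 December 2031: 127 days at 3.95% → £83,000 × 3.95% × 127/365 = £1,140.7384
Total = £1,765.9671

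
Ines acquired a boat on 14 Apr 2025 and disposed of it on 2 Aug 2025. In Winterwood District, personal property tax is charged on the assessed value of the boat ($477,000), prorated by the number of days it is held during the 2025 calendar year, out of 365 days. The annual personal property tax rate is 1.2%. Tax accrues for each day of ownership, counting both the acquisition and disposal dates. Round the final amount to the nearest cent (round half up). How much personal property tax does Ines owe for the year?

Days held (14 Apr – 2 Aug 2025): 111 out of 365
Tax = $477,000 × 1.2% × 111/365 = $1,740.7233

$1,740.72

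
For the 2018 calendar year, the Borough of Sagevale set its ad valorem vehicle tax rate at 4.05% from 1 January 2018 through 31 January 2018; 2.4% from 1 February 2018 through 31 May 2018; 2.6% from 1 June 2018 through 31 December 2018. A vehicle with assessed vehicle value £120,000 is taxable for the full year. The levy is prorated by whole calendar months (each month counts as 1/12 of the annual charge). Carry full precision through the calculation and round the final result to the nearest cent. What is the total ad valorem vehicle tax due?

£3,185.00

1 January – 31 January 2018: 1 month at 4.05% → £120,000 × 4.05% × 1/12 = £405.0000
1 February – 31 May 2018: 4 months at 2.4% → £120,000 × 2.4% × 4/12 = £960.0000
1 June – 31 December 2018: 7 months at 2.6% → £120,000 × 2.6% × 7/12 = £1,820.0000
Total = £3,185.0000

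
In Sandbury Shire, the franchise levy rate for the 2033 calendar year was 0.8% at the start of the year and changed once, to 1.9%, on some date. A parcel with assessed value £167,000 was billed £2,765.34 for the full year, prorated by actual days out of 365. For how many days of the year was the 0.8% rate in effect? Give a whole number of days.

Let d = days at the first rate; then 365 − d days at the second rate.
£167,000 × [0.8%·d + 1.9%·(365−d)] / 365 = £2,765.34
Solving gives d = 81, so the new rate took effect on 23 Mar 2033.

81 days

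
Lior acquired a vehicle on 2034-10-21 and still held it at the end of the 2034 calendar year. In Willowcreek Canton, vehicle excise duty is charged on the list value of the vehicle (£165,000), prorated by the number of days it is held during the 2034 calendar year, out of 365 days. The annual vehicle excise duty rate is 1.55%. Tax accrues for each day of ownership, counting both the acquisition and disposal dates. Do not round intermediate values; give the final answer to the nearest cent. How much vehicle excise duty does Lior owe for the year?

Days held (2034-10-21 to 2034-12-31): 72 out of 365
Tax = £165,000 × 1.55% × 72/365 = £504.4932

£504.49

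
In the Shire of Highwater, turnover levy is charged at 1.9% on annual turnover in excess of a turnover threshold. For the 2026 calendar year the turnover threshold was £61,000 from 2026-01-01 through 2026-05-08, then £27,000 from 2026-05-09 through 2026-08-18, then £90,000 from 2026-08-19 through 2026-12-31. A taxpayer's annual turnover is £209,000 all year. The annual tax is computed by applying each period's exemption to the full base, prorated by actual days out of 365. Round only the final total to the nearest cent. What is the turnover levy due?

2026-01-01 to 2026-05-08: 128 days, exemption £61,000 → (£209,000 − £61,000) × 1.9% × 128/365 = £986.1260
2026-05-09 to 2026-08-18: 102 days, exemption £27,000 → (£209,000 − £27,000) × 1.9% × 102/365 = £966.3452
2026-08-19 to 2026-12-31: 135 days, exemption £90,000 → (£209,000 − £90,000) × 1.9% × 135/365 = £836.2603
Total = £2,788.7315

£2,788.73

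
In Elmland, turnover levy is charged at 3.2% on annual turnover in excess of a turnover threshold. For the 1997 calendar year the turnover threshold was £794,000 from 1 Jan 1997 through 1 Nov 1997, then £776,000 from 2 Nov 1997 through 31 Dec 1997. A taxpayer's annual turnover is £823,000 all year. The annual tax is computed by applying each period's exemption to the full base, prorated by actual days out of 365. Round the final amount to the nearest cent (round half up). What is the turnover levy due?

1 Jan – 1 Nov 1997: 305 days, exemption £794,000 → (£823,000 − £794,000) × 3.2% × 305/365 = £775.4521
2 Nov – 31 Dec 1997: 60 days, exemption £776,000 → (£823,000 − £776,000) × 3.2% × 60/365 = £247.2329
Total = £1,022.6849

£1,022.68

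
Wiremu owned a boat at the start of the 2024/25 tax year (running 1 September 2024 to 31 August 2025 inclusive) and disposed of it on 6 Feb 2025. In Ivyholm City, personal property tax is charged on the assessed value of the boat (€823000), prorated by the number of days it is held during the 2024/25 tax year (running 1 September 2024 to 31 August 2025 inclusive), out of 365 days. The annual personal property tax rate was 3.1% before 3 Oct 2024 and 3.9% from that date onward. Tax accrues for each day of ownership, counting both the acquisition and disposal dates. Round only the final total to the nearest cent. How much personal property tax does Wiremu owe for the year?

€13404.75

1 Sep – 2 Oct 2024: 32 days at 3.1% → €823000 × 3.1% × 32/365 = €2236.7562
3 Oct 2024 – 6 Feb 2025: 127 days at 3.9% → €823000 × 3.9% × 127/365 = €11167.9973
Total = €13404.7534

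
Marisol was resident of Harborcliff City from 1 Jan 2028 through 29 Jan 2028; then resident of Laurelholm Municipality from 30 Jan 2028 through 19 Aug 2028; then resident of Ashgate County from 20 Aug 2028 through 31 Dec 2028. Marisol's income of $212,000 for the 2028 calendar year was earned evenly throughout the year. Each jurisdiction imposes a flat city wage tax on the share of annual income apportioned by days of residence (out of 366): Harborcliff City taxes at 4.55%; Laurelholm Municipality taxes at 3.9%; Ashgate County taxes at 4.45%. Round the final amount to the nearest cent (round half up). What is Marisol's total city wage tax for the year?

$8,804.08

Harborcliff City, 1 Jan – 29 Jan 2028: 29 days → $212,000 × 4.55% × 29/366 = $764.3005
Laurelholm Municipality, 30 Jan – 19 Aug 2028: 203 days → $212,000 × 3.9% × 203/366 = $4,585.8033
Ashgate County, 20 Aug – 31 Dec 2028: 134 days → $212,000 × 4.45% × 134/366 = $3,453.9781
Total = $8,804.0820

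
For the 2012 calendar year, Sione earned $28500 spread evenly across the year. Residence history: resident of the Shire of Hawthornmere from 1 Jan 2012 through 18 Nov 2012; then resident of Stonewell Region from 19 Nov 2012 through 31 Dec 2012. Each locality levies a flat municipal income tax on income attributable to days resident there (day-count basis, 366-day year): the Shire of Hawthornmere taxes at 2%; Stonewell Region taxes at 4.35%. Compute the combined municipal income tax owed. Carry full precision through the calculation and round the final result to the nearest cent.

$648.69

The Shire of Hawthornmere, 1 Jan – 18 Nov 2012: 323 days → $28500 × 2% × 323/366 = $503.0328
Stonewell Region, 19 Nov – 31 Dec 2012: 43 days → $28500 × 4.35% × 43/366 = $145.6537
Total = $648.6865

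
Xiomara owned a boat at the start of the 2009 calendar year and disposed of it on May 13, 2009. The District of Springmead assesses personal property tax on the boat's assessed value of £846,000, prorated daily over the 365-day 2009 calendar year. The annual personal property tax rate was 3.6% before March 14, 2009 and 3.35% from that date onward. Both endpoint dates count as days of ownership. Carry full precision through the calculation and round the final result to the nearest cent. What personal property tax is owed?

£10,744.20

January 1 – March 13, 2009: 72 days at 3.6% → £846,000 × 3.6% × 72/365 = £6,007.7589
March 14 – May 13, 2009: 61 days at 3.35% → £846,000 × 3.35% × 61/365 = £4,736.4411
Total = £10,744.2000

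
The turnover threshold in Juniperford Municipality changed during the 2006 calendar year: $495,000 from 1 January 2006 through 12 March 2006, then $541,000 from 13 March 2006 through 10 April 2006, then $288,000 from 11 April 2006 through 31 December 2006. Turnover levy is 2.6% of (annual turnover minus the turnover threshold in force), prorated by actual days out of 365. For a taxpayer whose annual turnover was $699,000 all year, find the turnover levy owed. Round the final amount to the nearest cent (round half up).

$9,116.45

1 January – 12 March 2006: 71 days, exemption $495,000 → ($699,000 − $495,000) × 2.6% × 71/365 = $1,031.7370
13 March – 10 April 2006: 29 days, exemption $541,000 → ($699,000 − $541,000) × 2.6% × 29/365 = $326.3890
11 April – 31 December 2006: 265 days, exemption $288,000 → ($699,000 − $288,000) × 2.6% × 265/365 = $7,758.3288
Total = $9,116.4548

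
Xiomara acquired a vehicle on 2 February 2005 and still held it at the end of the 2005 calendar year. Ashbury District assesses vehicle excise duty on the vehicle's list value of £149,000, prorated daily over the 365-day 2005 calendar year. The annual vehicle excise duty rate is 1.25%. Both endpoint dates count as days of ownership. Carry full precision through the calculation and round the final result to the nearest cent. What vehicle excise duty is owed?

£1,699.21

Days held (2 February – 31 December 2005): 333 out of 365
Tax = £149,000 × 1.25% × 333/365 = £1,699.2123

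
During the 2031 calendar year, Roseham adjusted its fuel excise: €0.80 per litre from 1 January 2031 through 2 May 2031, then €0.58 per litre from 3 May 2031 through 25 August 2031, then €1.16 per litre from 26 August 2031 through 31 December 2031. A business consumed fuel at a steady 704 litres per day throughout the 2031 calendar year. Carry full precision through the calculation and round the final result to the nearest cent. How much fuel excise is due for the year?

€220,197.12

1 January – 2 May 2031: 122 days × 704 litres/day = 85,888 litres at €0.80/litre → €68,710.40
3 May – 25 August 2031: 115 days × 704 litres/day = 80,960 litres at €0.58/litre → €46,956.80
26 August – 31 December 2031: 128 days × 704 litres/day = 90,112 litres at €1.16/litre → €104,529.92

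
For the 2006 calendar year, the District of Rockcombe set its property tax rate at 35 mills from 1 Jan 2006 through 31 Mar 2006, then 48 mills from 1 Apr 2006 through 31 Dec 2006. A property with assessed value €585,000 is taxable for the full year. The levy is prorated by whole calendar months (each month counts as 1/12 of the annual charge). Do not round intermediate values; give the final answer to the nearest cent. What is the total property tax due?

€26,178.75

1 Jan – 31 Mar 2006: 3 months at 35 mills → €585,000 × 3.5% × 3/12 = €5,118.7500
1 Apr – 31 Dec 2006: 9 months at 48 mills → €585,000 × 4.8% × 9/12 = €21,060.0000
Total = €26,178.7500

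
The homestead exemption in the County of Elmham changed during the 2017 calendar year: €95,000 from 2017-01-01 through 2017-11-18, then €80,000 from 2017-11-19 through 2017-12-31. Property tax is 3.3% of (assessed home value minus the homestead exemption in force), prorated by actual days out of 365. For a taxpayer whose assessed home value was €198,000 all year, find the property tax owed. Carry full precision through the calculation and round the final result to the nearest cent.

2017-01-01 to 2017-11-18: 322 days, exemption €95,000 → (€198,000 − €95,000) × 3.3% × 322/365 = €2,998.5699
2017-11-19 to 2017-12-31: 43 days, exemption €80,000 → (€198,000 − €80,000) × 3.3% × 43/365 = €458.7452
Total = €3,457.3151

€3,457.32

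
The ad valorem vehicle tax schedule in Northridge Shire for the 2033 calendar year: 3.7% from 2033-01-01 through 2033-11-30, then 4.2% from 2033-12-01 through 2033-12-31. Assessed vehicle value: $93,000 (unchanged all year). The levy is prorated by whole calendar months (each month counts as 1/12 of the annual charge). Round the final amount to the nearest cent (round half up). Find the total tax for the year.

2033-01-01 to 2033-11-30: 11 months at 3.7% → $93,000 × 3.7% × 11/12 = $3,154.2500
2033-12-01 to 2033-12-31: 1 month at 4.2% → $93,000 × 4.2% × 1/12 = $325.5000
Total = $3,479.7500

$3,479.75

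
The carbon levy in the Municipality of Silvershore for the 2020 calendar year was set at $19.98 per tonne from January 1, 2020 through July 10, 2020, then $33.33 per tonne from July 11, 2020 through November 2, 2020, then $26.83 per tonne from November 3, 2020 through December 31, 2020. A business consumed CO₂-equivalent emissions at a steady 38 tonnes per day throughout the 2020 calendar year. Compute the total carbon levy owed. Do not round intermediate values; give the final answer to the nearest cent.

January 1 – July 10, 2020: 192 days × 38 tonnes/day = 7,296 tonnes at $19.98/tonne → $145,774.08
July 11 – November 2, 2020: 115 days × 38 tonnes/day = 4,370 tonnes at $33.33/tonne → $145,652.10
November 3 – December 31, 2020: 59 days × 38 tonnes/day = 2,242 tonnes at $26.83/tonne → $60,152.86

$351,579.04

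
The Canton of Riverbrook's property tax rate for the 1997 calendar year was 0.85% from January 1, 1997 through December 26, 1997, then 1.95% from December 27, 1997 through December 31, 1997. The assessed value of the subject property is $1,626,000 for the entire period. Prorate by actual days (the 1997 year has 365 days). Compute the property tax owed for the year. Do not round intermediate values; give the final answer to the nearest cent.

January 1 – December 26, 1997: 360 days at 0.85% → $1,626,000 × 0.85% × 360/365 = $13,631.6712
December 27 – December 31, 1997: 5 days at 1.95% → $1,626,000 × 1.95% × 5/365 = $434.3425
Total = $14,066.0137

$14,066.01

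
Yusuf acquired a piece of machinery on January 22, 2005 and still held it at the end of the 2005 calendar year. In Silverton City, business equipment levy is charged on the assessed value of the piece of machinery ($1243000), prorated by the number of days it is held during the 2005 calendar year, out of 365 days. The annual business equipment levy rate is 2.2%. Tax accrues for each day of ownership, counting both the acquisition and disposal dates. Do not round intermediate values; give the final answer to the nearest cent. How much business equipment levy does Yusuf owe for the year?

Days held (January 22 – December 31, 2005): 344 out of 365
Tax = $1243000 × 2.2% × 344/365 = $25772.6685

$25772.67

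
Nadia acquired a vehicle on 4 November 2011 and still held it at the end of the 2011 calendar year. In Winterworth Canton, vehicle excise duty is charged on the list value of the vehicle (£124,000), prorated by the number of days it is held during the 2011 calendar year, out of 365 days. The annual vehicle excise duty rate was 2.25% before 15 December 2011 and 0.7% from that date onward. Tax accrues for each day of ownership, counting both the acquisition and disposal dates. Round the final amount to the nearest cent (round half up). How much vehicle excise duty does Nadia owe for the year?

4 November – 14 December 2011: 41 days at 2.25% → £124,000 × 2.25% × 41/365 = £313.3973
15 December – 31 December 2011: 17 days at 0.7% → £124,000 × 0.7% × 17/365 = £40.4274
Total = £353.8247

£353.82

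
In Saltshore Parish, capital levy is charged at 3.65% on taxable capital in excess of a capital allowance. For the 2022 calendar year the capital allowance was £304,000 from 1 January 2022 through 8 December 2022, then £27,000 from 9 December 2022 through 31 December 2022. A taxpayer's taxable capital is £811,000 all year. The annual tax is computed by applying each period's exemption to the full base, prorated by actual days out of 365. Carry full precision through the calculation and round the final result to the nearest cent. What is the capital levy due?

£19,142.60

1 January – 8 December 2022: 342 days, exemption £304,000 → (£811,000 − £304,000) × 3.65% × 342/365 = £17,339.4000
9 December – 31 December 2022: 23 days, exemption £27,000 → (£811,000 − £27,000) × 3.65% × 23/365 = £1,803.2000
Total = £19,142.6000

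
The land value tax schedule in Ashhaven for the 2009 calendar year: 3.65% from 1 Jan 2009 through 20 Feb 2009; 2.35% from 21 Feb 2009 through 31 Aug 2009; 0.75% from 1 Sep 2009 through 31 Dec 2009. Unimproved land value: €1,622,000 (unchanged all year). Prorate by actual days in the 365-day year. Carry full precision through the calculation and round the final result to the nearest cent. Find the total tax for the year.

1 Jan – 20 Feb 2009: 51 days at 3.65% → €1,622,000 × 3.65% × 51/365 = €8,272.2000
21 Feb – 31 Aug 2009: 192 days at 2.35% → €1,622,000 × 2.35% × 192/365 = €20,050.5863
1 Sep – 31 Dec 2009: 122 days at 0.75% → €1,622,000 × 0.75% × 122/365 = €4,066.1096
Total = €32,388.8959

€32,388.90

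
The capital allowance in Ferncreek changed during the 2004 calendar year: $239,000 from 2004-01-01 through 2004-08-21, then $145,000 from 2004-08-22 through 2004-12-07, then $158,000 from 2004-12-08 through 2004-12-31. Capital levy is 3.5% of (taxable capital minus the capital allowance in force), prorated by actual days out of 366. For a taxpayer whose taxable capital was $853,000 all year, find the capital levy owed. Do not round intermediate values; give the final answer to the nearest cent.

$22,646.72

2004-01-01 to 2004-08-21: 234 days, exemption $239,000 → ($853,000 − $239,000) × 3.5% × 234/366 = $13,739.5082
2004-08-22 to 2004-12-07: 108 days, exemption $145,000 → ($853,000 − $145,000) × 3.5% × 108/366 = $7,312.1311
2004-12-08 to 2004-12-31: 24 days, exemption $158,000 → ($853,000 − $158,000) × 3.5% × 24/366 = $1,595.0820
Total = $22,646.7213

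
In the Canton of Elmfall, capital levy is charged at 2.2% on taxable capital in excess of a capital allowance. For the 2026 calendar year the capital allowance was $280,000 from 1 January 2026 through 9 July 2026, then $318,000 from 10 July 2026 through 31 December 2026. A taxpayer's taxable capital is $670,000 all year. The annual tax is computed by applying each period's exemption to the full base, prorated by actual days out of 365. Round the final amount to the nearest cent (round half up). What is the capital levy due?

$8,179.18

1 January – 9 July 2026: 190 days, exemption $280,000 → ($670,000 − $280,000) × 2.2% × 190/365 = $4,466.3014
10 July – 31 December 2026: 175 days, exemption $318,000 → ($670,000 − $318,000) × 2.2% × 175/365 = $3,712.8767
Total = $8,179.1781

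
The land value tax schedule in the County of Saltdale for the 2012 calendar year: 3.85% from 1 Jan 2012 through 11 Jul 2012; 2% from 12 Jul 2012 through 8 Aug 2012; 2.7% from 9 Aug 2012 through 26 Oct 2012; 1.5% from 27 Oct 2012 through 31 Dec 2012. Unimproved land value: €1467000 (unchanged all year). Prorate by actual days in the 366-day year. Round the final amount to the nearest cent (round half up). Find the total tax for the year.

€44545.09

1 Jan – 11 Jul 2012: 193 days at 3.85% → €1467000 × 3.85% × 193/366 = €29782.9057
12 Jul – 8 Aug 2012: 28 days at 2% → €1467000 × 2% × 28/366 = €2244.5902
9 Aug – 26 Oct 2012: 79 days at 2.7% → €1467000 × 2.7% × 79/366 = €8549.4836
27 Oct – 31 Dec 2012: 66 days at 1.5% → €1467000 × 1.5% × 66/366 = €3968.1148
Total = €44545.0943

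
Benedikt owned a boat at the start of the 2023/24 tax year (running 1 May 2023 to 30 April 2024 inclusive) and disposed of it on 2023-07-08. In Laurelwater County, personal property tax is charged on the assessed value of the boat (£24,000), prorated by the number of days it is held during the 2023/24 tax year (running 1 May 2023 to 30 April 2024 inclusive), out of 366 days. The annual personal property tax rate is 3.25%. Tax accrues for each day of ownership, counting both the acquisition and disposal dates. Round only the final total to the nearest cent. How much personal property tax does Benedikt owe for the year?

Days held (2023-05-01 to 2023-07-08): 69 out of 366
Tax = £24,000 × 3.25% × 69/366 = £147.0492

£147.05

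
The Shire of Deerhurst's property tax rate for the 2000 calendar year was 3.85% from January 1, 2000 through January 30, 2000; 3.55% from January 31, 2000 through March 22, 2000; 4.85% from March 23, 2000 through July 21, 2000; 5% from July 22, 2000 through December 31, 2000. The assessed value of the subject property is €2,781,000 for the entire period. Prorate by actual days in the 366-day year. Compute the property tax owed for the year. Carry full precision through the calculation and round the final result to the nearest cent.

€129,320.30

January 1 – January 30, 2000: 30 days at 3.85% → €2,781,000 × 3.85% × 30/366 = €8,776.1066
January 31 – March 22, 2000: 52 days at 3.55% → €2,781,000 × 3.55% × 52/366 = €14,026.5738
March 23 – July 21, 2000: 121 days at 4.85% → €2,781,000 × 4.85% × 121/366 = €44,590.9795
July 22 – December 31, 2000: 163 days at 5% → €2,781,000 × 5% × 163/366 = €61,926.6393
Total = €129,320.2992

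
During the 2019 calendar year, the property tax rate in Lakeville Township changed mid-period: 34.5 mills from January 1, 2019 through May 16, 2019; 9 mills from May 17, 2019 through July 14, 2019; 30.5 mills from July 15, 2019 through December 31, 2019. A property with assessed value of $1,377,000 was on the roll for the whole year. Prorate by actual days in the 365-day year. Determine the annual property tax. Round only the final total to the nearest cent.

January 1 – May 16, 2019: 136 days at 34.5 mills → $1,377,000 × 3.45% × 136/365 = $17,701.0521
May 17 – July 14, 2019: 59 days at 9 mills → $1,377,000 × 0.9% × 59/365 = $2,003.2521
July 15 – December 31, 2019: 170 days at 30.5 mills → $1,377,000 × 3.05% × 170/365 = $19,560.9452
Total = $39,265.2493

$39,265.25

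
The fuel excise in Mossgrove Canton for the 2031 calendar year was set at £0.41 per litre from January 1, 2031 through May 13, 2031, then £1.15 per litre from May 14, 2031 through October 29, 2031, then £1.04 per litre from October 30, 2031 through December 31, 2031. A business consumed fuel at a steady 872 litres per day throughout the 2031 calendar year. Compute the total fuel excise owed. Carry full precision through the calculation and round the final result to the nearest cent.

£274,156.80

January 1 – May 13, 2031: 133 days × 872 litres/day = 115,976 litres at £0.41/litre → £47,550.16
May 14 – October 29, 2031: 169 days × 872 litres/day = 147,368 litres at £1.15/litre → £169,473.20
October 30 – December 31, 2031: 63 days × 872 litres/day = 54,936 litres at £1.04/litre → £57,133.44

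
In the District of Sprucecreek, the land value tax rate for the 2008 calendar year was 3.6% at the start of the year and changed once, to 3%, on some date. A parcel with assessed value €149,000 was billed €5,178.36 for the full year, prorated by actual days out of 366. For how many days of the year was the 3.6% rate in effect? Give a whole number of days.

Let d = days at the first rate; then 366 − d days at the second rate.
€149,000 × [3.6%·d + 3%·(366−d)] / 366 = €5,178.36
Solving gives d = 290, so the new rate took effect on October 17, 2008.

290 days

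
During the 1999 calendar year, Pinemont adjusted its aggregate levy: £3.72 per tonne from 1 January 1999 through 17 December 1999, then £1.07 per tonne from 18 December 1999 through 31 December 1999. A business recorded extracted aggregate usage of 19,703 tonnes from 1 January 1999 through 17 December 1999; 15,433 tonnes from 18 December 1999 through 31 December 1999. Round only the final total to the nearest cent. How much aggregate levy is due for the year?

£89,808.47

1 January – 17 December 1999: 19,703 tonnes at £3.72/tonne → £73,295.16
18 December – 31 December 1999: 15,433 tonnes at £1.07/tonne → £16,513.31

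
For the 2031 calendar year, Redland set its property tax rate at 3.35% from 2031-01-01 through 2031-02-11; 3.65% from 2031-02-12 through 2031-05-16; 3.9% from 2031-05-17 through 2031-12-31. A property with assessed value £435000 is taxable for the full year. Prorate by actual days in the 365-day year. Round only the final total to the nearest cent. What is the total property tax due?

2031-01-01 to 2031-02-11: 42 days at 3.35% → £435000 × 3.35% × 42/365 = £1676.8356
2031-02-12 to 2031-05-16: 94 days at 3.65% → £435000 × 3.65% × 94/365 = £4089.0000
2031-05-17 to 2031-12-31: 229 days at 3.9% → £435000 × 3.9% × 229/365 = £10643.7945
Total = £16409.6301

£16409.63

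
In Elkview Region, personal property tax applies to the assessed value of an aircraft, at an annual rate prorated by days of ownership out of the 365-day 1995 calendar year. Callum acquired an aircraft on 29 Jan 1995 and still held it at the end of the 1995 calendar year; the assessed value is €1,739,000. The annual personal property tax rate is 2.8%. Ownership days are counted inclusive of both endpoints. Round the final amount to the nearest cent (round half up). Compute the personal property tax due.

€44,956.72

Days held (29 Jan – 31 Dec 1995): 337 out of 365
Tax = €1,739,000 × 2.8% × 337/365 = €44,956.7233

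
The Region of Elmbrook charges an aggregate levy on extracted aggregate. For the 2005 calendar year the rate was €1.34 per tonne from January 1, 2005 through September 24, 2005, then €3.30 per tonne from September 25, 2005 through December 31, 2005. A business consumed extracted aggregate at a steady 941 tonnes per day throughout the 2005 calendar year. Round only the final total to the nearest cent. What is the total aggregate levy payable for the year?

January 1 – September 24, 2005: 267 days × 941 tonnes/day = 251,247 tonnes at €1.34/tonne → €336,670.98
September 25 – December 31, 2005: 98 days × 941 tonnes/day = 92,218 tonnes at €3.30/tonne → €304,319.40

€640,990.38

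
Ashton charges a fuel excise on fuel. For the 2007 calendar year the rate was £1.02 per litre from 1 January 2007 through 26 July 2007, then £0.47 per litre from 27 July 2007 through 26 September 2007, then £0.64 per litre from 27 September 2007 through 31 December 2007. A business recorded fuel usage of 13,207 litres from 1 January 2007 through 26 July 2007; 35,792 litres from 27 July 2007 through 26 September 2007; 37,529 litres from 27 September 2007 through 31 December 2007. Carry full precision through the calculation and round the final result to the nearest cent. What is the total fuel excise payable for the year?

£54,311.94

1 January – 26 July 2007: 13,207 litres at £1.02/litre → £13,471.14
27 July – 26 September 2007: 35,792 litres at £0.47/litre → £16,822.24
27 September – 31 December 2007: 37,529 litres at £0.64/litre → £24,018.56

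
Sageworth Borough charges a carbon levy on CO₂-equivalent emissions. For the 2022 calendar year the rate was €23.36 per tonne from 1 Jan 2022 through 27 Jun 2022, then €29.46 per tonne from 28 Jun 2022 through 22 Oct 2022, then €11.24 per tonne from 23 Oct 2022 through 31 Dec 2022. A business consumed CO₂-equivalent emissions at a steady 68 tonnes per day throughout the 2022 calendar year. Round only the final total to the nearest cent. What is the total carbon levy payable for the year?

1 Jan – 27 Jun 2022: 178 days × 68 tonnes/day = 12,104 tonnes at €23.36/tonne → €282,749.44
28 Jun – 22 Oct 2022: 117 days × 68 tonnes/day = 7,956 tonnes at €29.46/tonne → €234,383.76
23 Oct – 31 Dec 2022: 70 days × 68 tonnes/day = 4,760 tonnes at €11.24/tonne → €53,502.40

€570,635.60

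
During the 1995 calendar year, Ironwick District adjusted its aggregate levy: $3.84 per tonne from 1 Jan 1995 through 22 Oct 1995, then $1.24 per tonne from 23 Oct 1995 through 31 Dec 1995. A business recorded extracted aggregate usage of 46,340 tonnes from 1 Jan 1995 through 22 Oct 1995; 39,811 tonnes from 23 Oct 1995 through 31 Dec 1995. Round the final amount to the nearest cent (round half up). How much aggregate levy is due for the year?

1 Jan – 22 Oct 1995: 46,340 tonnes at $3.84/tonne → $177945.60
23 Oct – 31 Dec 1995: 39,811 tonnes at $1.24/tonne → $49365.64

$227311.24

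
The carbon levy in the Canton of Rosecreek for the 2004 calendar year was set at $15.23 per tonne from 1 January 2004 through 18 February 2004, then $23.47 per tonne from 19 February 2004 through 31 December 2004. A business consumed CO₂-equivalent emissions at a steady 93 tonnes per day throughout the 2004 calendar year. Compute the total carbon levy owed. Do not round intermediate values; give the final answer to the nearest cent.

1 January – 18 February 2004: 49 days × 93 tonnes/day = 4,557 tonnes at $15.23/tonne → $69,403.11
19 February – 31 December 2004: 317 days × 93 tonnes/day = 29,481 tonnes at $23.47/tonne → $691,919.07

$761,322.18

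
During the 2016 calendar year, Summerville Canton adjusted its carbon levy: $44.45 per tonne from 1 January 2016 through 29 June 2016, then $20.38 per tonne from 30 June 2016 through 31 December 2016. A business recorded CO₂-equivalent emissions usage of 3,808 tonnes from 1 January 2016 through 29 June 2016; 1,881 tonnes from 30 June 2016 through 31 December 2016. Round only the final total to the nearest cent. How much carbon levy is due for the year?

$207,600.38

1 January – 29 June 2016: 3,808 tonnes at $44.45/tonne → $169,265.60
30 June – 31 December 2016: 1,881 tonnes at $20.38/tonne → $38,334.78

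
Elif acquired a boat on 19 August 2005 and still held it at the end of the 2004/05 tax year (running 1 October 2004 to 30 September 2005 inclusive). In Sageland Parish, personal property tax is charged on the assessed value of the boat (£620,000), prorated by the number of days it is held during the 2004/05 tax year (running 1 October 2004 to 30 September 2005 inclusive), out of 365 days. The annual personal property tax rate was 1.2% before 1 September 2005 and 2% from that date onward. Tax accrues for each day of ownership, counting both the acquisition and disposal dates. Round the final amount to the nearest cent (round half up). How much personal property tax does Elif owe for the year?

19 August – 31 August 2005: 13 days at 1.2% → £620,000 × 1.2% × 13/365 = £264.9863
1 September – 30 September 2005: 30 days at 2% → £620,000 × 2% × 30/365 = £1,019.1781
Total = £1,284.1644

£1,284.16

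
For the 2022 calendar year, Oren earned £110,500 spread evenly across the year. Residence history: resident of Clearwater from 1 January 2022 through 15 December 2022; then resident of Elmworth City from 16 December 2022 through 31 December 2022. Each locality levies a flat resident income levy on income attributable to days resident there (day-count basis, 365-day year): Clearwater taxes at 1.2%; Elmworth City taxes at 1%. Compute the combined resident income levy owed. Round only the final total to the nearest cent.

Clearwater, 1 January – 15 December 2022: 349 days → £110,500 × 1.2% × 349/365 = £1,267.8740
Elmworth City, 16 December – 31 December 2022: 16 days → £110,500 × 1% × 16/365 = £48.4384
Total = £1,316.3123

£1,316.31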